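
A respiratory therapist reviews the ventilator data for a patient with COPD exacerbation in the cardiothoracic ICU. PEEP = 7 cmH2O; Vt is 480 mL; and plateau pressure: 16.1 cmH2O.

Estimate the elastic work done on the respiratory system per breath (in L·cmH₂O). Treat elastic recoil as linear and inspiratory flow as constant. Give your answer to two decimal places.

Elastic work ≈ ½ × (Pplat − PEEP) × Vt = 0.5 × (16.1 − 7) × 0.480 L = 0.5 × 9.1 × 0.480 = 2.184 L·cmH2O.

2.18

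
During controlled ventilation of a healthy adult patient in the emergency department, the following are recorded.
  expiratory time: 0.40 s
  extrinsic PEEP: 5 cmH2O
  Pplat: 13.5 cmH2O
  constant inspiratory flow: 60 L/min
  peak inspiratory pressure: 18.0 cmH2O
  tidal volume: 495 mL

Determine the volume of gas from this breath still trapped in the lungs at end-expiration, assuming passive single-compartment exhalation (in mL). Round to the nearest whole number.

108

Flow: 60 L/min ÷ 60 = 1 L/s.
R = (PIP − Pplat)/V̇ = (18.0 − 13.5) / 1 = 4.5/1 = 4.5 cmH2O·s/L.
C = Vt/(Pplat − PEEP) = 495.0 / (13.5 − 5) = 495.0/8.5 = 58.235 mL/cmH2O.
τ = R × C = 4.5 × 0.05824 L/cmH2O = 0.2621 s.
Fraction remaining = e^(−Te/τ) = e^(−0.40/0.2621) = 0.2174.
Trapped volume = 495.0 × 0.2174 = 107.61 mL.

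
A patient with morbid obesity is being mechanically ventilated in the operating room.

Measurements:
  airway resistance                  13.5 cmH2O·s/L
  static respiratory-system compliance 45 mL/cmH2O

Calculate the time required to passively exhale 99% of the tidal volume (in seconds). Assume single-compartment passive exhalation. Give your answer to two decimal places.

τ = R × C = 13.5 × 45 mL/cmH2O = 13.5 × 0.045 L/cmH2O = 0.6075 s.
Exhaled fraction f = 1 − e^(−t/τ) → t = −τ·ln(1 − f) = −0.6075·ln(0.01) = 2.798 s.

2.80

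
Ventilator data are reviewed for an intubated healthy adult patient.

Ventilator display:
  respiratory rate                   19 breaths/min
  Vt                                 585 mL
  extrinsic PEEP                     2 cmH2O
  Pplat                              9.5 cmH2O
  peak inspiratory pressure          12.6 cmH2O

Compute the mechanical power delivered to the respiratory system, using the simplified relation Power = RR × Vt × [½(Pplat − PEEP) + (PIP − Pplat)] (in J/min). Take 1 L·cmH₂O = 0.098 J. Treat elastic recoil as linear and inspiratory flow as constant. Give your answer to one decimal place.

Per-breath work = Vt × [½(Pplat−PEEP) + (PIP−Pplat)] = 0.585 × [0.5×7.5 + 3.1] = 0.585 × 6.85 = 4.007 L·cmH2O.
Power = 19 × 4.007 = 76.133 L·cmH2O/min.
× 0.098 J/(L·cmH2O) → 7.461 J/min.

7.5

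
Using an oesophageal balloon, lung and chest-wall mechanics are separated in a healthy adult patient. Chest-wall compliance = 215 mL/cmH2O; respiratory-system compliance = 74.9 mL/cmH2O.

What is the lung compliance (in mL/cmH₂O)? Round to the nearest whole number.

1/CL = 1/Crs − 1/Ccw.
1/CL = 1/74.9 − 1/215 = 0.0087.
CL = 114.94 mL/cmH2O.

115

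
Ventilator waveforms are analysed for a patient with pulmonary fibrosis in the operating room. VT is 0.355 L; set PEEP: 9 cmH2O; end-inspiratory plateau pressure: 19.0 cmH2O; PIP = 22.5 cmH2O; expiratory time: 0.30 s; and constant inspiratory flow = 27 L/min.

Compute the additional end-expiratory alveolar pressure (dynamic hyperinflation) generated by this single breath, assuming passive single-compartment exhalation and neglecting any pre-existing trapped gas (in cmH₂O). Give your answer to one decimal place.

Flow: 27 L/min ÷ 60 = 0.45 L/s.
R = (PIP − Pplat)/V̇ = (22.5 − 19.0) / 0.45 = 3.5/0.45 = 7.778 cmH2O·s/L.
C = Vt/(Pplat − PEEP) = 355.0 / (19.0 − 9) = 355.0/10.0 = 35.5 mL/cmH2O.
τ = R × C = 7.778 × 0.0355 L/cmH2O = 0.2761 s.
Fraction remaining = e^(−Te/τ) = e^(−0.30/0.2761) = 0.3374; trapped volume = 355.0 × 0.3374 = 119.78 mL.
Additional alveolar pressure from trapping ≈ V_trapped / C = 119.78 / 35.5 = 3.374 cmH2O.

3.4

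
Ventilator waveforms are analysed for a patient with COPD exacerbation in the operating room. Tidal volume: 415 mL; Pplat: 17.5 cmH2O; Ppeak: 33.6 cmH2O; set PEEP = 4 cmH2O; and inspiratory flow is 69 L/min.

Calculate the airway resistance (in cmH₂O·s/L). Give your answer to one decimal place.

Flow: 69 L/min ÷ 60 = 1.15 L/s.
Raw = (PIP − Pplat) / flow = (33.6 − 17.5) / 1.15 = 16.1 / 1.15 = 14.0 cmH2O·s/L.

14.0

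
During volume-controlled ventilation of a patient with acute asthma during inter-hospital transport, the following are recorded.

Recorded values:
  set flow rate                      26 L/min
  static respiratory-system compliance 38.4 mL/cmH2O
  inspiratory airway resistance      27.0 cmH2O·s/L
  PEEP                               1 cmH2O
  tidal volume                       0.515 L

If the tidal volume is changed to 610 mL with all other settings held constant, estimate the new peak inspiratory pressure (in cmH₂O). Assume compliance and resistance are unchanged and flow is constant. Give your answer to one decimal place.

28.6

Flow: 26 L/min ÷ 60 = 0.4333 L/s.
PIP = Vt/C + R·V̇ + PEEP (constant-flow equation of motion).
Only the elastic term changes: ΔPIP = ΔVt / C = (610 − 515) / 38.4 = 2.474 cmH2O.
Original PIP = 515/38.4 + 27.0×0.4333 + 1 = 26.111 cmH2O; new PIP = 26.111 + (2.474) = 28.585 cmH2O.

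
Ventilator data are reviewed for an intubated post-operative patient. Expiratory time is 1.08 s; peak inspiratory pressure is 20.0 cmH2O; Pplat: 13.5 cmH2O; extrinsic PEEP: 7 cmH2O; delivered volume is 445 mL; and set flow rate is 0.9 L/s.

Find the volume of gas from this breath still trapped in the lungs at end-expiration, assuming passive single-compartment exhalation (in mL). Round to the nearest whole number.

R = (PIP − Pplat)/V̇ = (20.0 − 13.5) / 0.9 = 6.5/0.9 = 7.222 cmH2O·s/L.
C = Vt/(Pplat − PEEP) = 445.0 / (13.5 − 7) = 445.0/6.5 = 68.462 mL/cmH2O.
τ = R × C = 7.222 × 0.06846 L/cmH2O = 0.4944 s.
Fraction remaining = e^(−Te/τ) = e^(−1.08/0.4944) = 0.1125.
Trapped volume = 445.0 × 0.1125 = 50.063 mL.

50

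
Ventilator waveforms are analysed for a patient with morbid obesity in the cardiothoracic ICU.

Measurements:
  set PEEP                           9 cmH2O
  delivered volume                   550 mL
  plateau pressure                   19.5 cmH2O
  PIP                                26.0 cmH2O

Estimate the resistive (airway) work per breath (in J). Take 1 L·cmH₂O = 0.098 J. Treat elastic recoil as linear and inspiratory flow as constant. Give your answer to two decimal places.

0.35

With constant inspiratory flow the resistive pressure is constant at PIP − Pplat = 26.0 − 19.5 = 6.5 cmH2O, so resistive work = 6.5 × 0.550 = 3.575 L·cmH2O.
× 0.098 J/(L·cmH2O) → 0.3504 J.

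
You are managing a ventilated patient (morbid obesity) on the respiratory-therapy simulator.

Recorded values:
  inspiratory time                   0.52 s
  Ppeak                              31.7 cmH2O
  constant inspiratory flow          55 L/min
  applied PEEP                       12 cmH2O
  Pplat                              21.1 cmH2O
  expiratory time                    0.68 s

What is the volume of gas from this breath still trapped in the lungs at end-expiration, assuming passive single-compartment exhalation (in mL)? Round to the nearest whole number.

155

Flow: 55 L/min ÷ 60 = 0.9167 L/s.
Vt = flow × Ti = 0.9167 L/s × 0.52 s × 1000 mL/L = 476.68 mL.
R = (PIP − Pplat)/V̇ = (31.7 − 21.1) / 0.9167 = 10.6/0.9167 = 11.563 cmH2O·s/L.
C = Vt/(Pplat − PEEP) = 476.68 / (21.1 − 12) = 476.68/9.1 = 52.382 mL/cmH2O.
τ = R × C = 11.563 × 0.05238 L/cmH2O = 0.6057 s.
Fraction remaining = e^(−Te/τ) = e^(−0.68/0.6057) = 0.3254.
Trapped volume = 476.68 × 0.3254 = 155.11 mL.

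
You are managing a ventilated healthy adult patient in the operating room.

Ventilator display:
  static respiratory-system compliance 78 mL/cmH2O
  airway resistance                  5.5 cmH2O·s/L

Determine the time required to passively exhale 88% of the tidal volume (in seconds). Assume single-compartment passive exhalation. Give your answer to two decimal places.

0.91

τ = R × C = 5.5 × 78 mL/cmH2O = 5.5 × 0.078 L/cmH2O = 0.429 s.
Exhaled fraction f = 1 − e^(−t/τ) → t = −τ·ln(1 − f) = −0.429·ln(0.12) = 0.9096 s.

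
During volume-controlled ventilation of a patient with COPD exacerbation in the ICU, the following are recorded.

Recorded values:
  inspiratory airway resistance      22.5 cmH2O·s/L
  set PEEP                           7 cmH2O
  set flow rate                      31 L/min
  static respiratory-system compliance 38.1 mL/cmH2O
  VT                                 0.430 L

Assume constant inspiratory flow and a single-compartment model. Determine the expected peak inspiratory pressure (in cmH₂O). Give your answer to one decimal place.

29.9

Flow: 31 L/min ÷ 60 = 0.5167 L/s.
Equation of motion (constant flow): PIP = Vt/C + R·V̇ + PEEP.
PIP = 430/38.1 + 22.5×0.5167 + 7 = 11.286 + 11.626 + 7 = 29.912 cmH2O.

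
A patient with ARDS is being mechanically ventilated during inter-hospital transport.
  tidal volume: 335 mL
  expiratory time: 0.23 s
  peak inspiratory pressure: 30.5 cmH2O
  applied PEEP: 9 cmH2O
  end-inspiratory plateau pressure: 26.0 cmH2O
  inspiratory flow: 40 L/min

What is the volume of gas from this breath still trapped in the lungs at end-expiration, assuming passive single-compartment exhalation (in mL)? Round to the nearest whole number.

59

Flow: 40 L/min ÷ 60 = 0.6667 L/s.
R = (PIP − Pplat)/V̇ = (30.5 − 26.0) / 0.6667 = 4.5/0.6667 = 6.75 cmH2O·s/L.
C = Vt/(Pplat − PEEP) = 335.0 / (26.0 − 9) = 335.0/17.0 = 19.706 mL/cmH2O.
τ = R × C = 6.75 × 0.01971 L/cmH2O = 0.133 s.
Fraction remaining = e^(−Te/τ) = e^(−0.23/0.133) = 0.1774.
Trapped volume = 335.0 × 0.1774 = 59.429 mL.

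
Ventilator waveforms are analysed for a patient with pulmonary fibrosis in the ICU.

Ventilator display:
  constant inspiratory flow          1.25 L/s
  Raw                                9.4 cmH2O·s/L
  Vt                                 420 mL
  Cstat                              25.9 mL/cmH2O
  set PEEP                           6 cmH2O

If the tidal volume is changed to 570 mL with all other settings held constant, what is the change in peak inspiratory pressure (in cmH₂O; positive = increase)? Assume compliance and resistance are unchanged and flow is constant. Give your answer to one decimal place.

5.8

PIP = Vt/C + R·V̇ + PEEP (constant-flow equation of motion).
Only the elastic term changes: ΔPIP = ΔVt / C = (570 − 420) / 25.9 = 5.792 cmH2O.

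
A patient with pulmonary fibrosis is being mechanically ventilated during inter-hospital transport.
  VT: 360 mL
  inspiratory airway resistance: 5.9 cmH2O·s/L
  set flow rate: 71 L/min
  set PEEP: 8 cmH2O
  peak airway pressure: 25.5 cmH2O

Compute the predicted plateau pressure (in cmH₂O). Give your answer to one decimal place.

Flow: 71 L/min ÷ 60 = 1.1833 L/s.
Pplat = PIP − Raw × flow = 25.5 − 5.9 × 1.1833 = 25.5 − 6.981 = 18.519 cmH2O.

18.5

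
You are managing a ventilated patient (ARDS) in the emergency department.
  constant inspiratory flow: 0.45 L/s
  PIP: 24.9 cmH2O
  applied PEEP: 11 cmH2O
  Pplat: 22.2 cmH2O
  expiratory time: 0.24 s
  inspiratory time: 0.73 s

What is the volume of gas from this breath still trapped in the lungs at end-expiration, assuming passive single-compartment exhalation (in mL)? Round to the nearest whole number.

Vt = flow × Ti = 0.45 L/s × 0.73 s × 1000 mL/L = 328.5 mL.
R = (PIP − Pplat)/V̇ = (24.9 − 22.2) / 0.45 = 2.7/0.45 = 6.0 cmH2O·s/L.
C = Vt/(Pplat − PEEP) = 328.5 / (22.2 − 11) = 328.5/11.2 = 29.33 mL/cmH2O.
τ = R × C = 6.0 × 0.02933 L/cmH2O = 0.176 s.
Fraction remaining = e^(−Te/τ) = e^(−0.24/0.176) = 0.2557.
Trapped volume = 328.5 × 0.2557 = 83.997 mL.

84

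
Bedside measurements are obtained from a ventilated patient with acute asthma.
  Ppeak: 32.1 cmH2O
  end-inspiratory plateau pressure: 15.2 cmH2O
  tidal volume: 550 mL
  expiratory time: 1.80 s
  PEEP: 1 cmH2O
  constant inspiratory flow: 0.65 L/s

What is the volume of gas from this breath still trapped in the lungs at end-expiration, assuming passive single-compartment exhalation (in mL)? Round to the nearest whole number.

92

R = (PIP − Pplat)/V̇ = (32.1 − 15.2) / 0.65 = 16.9/0.65 = 26.0 cmH2O·s/L.
C = Vt/(Pplat − PEEP) = 550.0 / (15.2 − 1) = 550.0/14.2 = 38.732 mL/cmH2O.
τ = R × C = 26.0 × 0.03873 L/cmH2O = 1.007 s.
Fraction remaining = e^(−Te/τ) = e^(−1.80/1.007) = 0.1674.
Trapped volume = 550.0 × 0.1674 = 92.07 mL.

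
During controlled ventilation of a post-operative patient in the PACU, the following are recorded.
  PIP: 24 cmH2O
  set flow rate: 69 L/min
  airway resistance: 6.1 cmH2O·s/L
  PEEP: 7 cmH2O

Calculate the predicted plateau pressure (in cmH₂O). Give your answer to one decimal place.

Flow: 69 L/min ÷ 60 = 1.15 L/s.
Pplat = PIP − Raw × flow = 24 − 6.1 × 1.15 = 24 − 7.015 = 16.985 cmH2O.

17.0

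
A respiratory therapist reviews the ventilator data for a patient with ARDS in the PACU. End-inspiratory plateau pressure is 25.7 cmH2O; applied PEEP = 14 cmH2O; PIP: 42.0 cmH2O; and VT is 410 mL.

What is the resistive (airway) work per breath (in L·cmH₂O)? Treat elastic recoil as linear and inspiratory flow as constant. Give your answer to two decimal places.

6.68

With constant inspiratory flow the resistive pressure is constant at PIP − Pplat = 42.0 − 25.7 = 16.3 cmH2O, so resistive work = 16.3 × 0.410 = 6.683 L·cmH2O.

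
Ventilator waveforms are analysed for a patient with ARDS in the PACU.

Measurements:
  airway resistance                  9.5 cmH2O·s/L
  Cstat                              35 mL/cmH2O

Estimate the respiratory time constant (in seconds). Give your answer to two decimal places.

0.33

τ = R × C = 9.5 × 35 mL/cmH2O = 9.5 × 0.035 L/cmH2O = 0.3325 s.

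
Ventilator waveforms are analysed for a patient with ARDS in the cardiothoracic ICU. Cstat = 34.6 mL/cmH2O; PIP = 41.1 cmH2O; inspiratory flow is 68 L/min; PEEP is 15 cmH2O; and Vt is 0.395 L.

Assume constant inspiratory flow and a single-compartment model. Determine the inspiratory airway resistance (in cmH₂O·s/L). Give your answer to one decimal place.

Flow: 68 L/min ÷ 60 = 1.1333 L/s.
Equation of motion (constant flow): PIP = Vt/C + R·V̇ + PEEP.
R·V̇ = PIP − Vt/C − PEEP = 41.1 − 395/34.6 − 15 = 41.1 − 11.416 − 15 = 14.684 cmH2O.
R = 14.684 / 1.1333 = 12.957 cmH2O·s/L.

13.0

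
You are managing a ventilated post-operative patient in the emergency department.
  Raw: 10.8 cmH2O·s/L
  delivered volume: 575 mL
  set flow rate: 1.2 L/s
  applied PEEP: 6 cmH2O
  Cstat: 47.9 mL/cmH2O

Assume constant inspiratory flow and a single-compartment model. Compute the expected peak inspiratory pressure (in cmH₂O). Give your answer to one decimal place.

Equation of motion (constant flow): PIP = Vt/C + R·V̇ + PEEP.
PIP = 575/47.9 + 10.8×1.2 + 6 = 12.004 + 12.96 + 6 = 30.964 cmH2O.

31.0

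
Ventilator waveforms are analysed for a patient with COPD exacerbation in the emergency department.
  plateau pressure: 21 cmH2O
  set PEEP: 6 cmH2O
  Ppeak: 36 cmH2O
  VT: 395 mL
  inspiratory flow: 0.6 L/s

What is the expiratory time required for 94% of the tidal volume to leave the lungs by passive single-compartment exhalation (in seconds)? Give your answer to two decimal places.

R = (PIP − Pplat)/V̇ = (36 − 21) / 0.6 = 15.0/0.6 = 25.0 cmH2O·s/L.
C = Vt/(Pplat − PEEP) = 395.0 / (21 − 6) = 395.0/15.0 = 26.333 mL/cmH2O.
τ = R × C = 25.0 × 0.02633 L/cmH2O = 0.6583 s.
t = −τ·ln(1 − 0.94) = −0.6583·ln(0.06) = 1.852 s.

1.85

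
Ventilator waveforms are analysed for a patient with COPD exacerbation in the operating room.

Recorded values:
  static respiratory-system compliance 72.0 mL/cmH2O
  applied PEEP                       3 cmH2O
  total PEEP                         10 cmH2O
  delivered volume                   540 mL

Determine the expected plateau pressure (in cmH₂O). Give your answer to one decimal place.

End-expiratory occlusion gives total PEEP = 10 cmH2O (intrinsic PEEP = 10 − 3 = 7). Use total PEEP for the elastic gradient.
Pplat = PEEPtotal + Vt / Cstat = 10 + 540 / 72.0 = 10 + 7.5 = 17.5 cmH2O.

17.5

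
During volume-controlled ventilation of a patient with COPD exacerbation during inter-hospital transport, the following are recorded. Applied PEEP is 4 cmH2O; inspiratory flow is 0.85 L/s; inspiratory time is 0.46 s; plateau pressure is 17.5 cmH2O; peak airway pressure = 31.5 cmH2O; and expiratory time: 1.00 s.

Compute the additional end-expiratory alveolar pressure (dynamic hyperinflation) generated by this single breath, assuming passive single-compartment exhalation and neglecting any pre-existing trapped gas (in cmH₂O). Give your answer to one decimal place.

1.7

Vt = flow × Ti = 0.85 L/s × 0.46 s × 1000 mL/L = 391.0 mL.
R = (PIP − Pplat)/V̇ = (31.5 − 17.5) / 0.85 = 14.0/0.85 = 16.471 cmH2O·s/L.
C = Vt/(Pplat − PEEP) = 391.0 / (17.5 − 4) = 391.0/13.5 = 28.963 mL/cmH2O.
τ = R × C = 16.471 × 0.02896 L/cmH2O = 0.477 s.
Fraction remaining = e^(−Te/τ) = e^(−1.00/0.477) = 0.1229; trapped volume = 391.0 × 0.1229 = 48.054 mL.
Additional alveolar pressure from trapping ≈ V_trapped / C = 48.054 / 28.963 = 1.659 cmH2O.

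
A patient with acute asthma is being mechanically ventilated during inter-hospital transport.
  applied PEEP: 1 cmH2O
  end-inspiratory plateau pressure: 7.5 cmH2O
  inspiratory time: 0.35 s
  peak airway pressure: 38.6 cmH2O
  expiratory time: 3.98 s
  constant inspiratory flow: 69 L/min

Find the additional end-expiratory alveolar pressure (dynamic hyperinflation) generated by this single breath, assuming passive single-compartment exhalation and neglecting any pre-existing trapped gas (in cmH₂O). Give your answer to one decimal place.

Flow: 69 L/min ÷ 60 = 1.15 L/s.
Vt = flow × Ti = 1.15 L/s × 0.35 s × 1000 mL/L = 402.5 mL.
R = (PIP − Pplat)/V̇ = (38.6 − 7.5) / 1.15 = 31.1/1.15 = 27.043 cmH2O·s/L.
C = Vt/(Pplat − PEEP) = 402.5 / (7.5 − 1) = 402.5/6.5 = 61.923 mL/cmH2O.
τ = R × C = 27.043 × 0.06192 L/cmH2O = 1.675 s.
Fraction remaining = e^(−Te/τ) = e^(−3.98/1.675) = 0.09291; trapped volume = 402.5 × 0.09291 = 37.396 mL.
Additional alveolar pressure from trapping ≈ V_trapped / C = 37.396 / 61.923 = 0.6039 cmH2O.

0.6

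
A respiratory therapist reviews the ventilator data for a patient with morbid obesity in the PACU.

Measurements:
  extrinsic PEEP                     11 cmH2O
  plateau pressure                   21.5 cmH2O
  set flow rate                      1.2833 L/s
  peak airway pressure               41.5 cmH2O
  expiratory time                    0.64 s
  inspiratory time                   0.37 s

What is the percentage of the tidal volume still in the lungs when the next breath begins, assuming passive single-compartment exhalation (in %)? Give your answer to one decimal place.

40.3

Vt = flow × Ti = 1.2833 L/s × 0.37 s × 1000 mL/L = 474.82 mL.
R = (PIP − Pplat)/V̇ = (41.5 − 21.5) / 1.2833 = 20.0/1.2833 = 15.585 cmH2O·s/L.
C = Vt/(Pplat − PEEP) = 474.82 / (21.5 − 11) = 474.82/10.5 = 45.221 mL/cmH2O.
τ = R × C = 15.585 × 0.04522 L/cmH2O = 0.7048 s.
Fraction remaining at end-expiration = e^(−Te/τ) = e^(−0.64/0.7048) = 0.4033 → 40.33%.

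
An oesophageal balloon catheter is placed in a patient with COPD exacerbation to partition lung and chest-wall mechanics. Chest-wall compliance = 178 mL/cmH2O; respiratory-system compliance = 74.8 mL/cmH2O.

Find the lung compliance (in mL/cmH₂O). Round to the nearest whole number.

1/CL = 1/Crs − 1/Ccw.
1/CL = 1/74.8 − 1/178 = 0.007751.
CL = 129.02 mL/cmH2O.

129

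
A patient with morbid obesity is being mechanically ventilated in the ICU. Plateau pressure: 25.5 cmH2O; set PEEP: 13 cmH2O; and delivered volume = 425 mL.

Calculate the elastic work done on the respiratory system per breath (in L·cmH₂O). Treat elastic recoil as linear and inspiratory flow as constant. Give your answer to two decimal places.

Elastic work ≈ ½ × (Pplat − PEEP) × Vt = 0.5 × (25.5 − 13) × 0.425 L = 0.5 × 12.5 × 0.425 = 2.656 L·cmH2O.

2.66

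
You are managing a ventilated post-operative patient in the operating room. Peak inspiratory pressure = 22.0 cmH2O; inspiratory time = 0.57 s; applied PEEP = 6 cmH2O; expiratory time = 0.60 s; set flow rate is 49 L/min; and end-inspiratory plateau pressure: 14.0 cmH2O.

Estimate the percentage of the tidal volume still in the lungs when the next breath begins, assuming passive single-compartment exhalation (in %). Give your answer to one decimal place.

34.9

Flow: 49 L/min ÷ 60 = 0.8167 L/s.
Vt = flow × Ti = 0.8167 L/s × 0.57 s × 1000 mL/L = 465.52 mL.
R = (PIP − Pplat)/V̇ = (22.0 − 14.0) / 0.8167 = 8.0/0.8167 = 9.796 cmH2O·s/L.
C = Vt/(Pplat − PEEP) = 465.52 / (14.0 − 6) = 465.52/8.0 = 58.19 mL/cmH2O.
τ = R × C = 9.796 × 0.05819 L/cmH2O = 0.57 s.
Fraction remaining at end-expiration = e^(−Te/τ) = e^(−0.60/0.57) = 0.349 → 34.9%.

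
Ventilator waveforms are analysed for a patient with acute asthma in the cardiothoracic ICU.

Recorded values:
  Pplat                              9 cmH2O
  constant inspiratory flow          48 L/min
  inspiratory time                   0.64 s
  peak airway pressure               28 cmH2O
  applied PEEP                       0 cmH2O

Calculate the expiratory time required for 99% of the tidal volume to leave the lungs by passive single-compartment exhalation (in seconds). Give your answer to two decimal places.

Flow: 48 L/min ÷ 60 = 0.8 L/s.
Vt = flow × Ti = 0.8 L/s × 0.64 s × 1000 mL/L = 512.0 mL.
R = (PIP − Pplat)/V̇ = (28 − 9) / 0.8 = 19.0/0.8 = 23.75 cmH2O·s/L.
C = Vt/(Pplat − PEEP) = 512.0 / (9 − 0) = 512.0/9.0 = 56.889 mL/cmH2O.
τ = R × C = 23.75 × 0.05689 L/cmH2O = 1.351 s.
t = −τ·ln(1 − 0.99) = −1.351·ln(0.01) = 6.222 s.

6.22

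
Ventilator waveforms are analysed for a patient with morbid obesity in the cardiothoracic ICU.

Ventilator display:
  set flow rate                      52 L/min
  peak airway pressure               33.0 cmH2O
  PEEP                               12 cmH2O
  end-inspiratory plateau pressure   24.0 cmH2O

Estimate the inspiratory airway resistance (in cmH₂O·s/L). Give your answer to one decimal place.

10.4

Flow: 52 L/min ÷ 60 = 0.8667 L/s.
Raw = (PIP − Pplat) / flow = (33.0 − 24.0) / 0.8667 = 9.0 / 0.8667 = 10.384 cmH2O·s/L.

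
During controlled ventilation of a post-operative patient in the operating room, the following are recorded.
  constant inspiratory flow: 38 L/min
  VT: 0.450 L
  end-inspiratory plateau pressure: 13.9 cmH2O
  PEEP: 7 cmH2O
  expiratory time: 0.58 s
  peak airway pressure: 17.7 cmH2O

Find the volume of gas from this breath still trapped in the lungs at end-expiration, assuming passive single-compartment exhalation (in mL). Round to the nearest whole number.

Flow: 38 L/min ÷ 60 = 0.6333 L/s.
R = (PIP − Pplat)/V̇ = (17.7 − 13.9) / 0.6333 = 3.8/0.6333 = 6.0 cmH2O·s/L.
C = Vt/(Pplat − PEEP) = 450.0 / (13.9 − 7) = 450.0/6.9 = 65.217 mL/cmH2O.
τ = R × C = 6.0 × 0.06522 L/cmH2O = 0.3913 s.
Fraction remaining = e^(−Te/τ) = e^(−0.58/0.3913) = 0.2271.
Trapped volume = 450.0 × 0.2271 = 102.2 mL.

102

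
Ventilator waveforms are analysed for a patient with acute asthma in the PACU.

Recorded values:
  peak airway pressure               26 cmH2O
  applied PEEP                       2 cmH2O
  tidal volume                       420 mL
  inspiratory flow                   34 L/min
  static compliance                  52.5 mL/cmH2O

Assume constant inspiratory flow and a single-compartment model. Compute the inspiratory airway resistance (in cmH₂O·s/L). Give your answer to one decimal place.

Flow: 34 L/min ÷ 60 = 0.5667 L/s.
Equation of motion (constant flow): PIP = Vt/C + R·V̇ + PEEP.
R·V̇ = PIP − Vt/C − PEEP = 26 − 420/52.5 − 2 = 26 − 8.0 − 2 = 16.0 cmH2O.
R = 16.0 / 0.5667 = 28.234 cmH2O·s/L.

28.2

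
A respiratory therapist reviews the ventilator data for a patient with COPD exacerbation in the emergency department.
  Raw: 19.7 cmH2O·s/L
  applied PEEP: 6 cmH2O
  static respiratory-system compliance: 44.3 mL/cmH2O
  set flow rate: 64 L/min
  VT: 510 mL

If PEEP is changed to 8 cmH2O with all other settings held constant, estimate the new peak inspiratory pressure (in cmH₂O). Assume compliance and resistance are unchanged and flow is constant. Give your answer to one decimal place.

Flow: 64 L/min ÷ 60 = 1.0667 L/s.
PIP = Vt/C + R·V̇ + PEEP (constant-flow equation of motion).
Only the baseline term changes: ΔPIP = ΔPEEP = 8 − 6 = 2.0 cmH2O.
Original PIP = 510/44.3 + 19.7×1.0667 + 6 = 38.526 cmH2O; new PIP = 38.526 + (2.0) = 40.526 cmH2O.

40.5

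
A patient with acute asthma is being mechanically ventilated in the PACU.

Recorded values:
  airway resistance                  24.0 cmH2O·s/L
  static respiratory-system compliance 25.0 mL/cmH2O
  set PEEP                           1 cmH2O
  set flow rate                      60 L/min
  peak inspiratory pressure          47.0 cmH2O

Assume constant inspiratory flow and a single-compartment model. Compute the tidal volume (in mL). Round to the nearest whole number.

Flow: 60 L/min ÷ 60 = 1 L/s.
Equation of motion (constant flow): PIP = Vt/C + R·V̇ + PEEP.
Vt/C = PIP − R·V̇ − PEEP = 47.0 − 24.0 − 1 = 22.0 cmH2O.
Vt = C × 22.0 = 25.0 × 22.0 = 550.0 mL.

550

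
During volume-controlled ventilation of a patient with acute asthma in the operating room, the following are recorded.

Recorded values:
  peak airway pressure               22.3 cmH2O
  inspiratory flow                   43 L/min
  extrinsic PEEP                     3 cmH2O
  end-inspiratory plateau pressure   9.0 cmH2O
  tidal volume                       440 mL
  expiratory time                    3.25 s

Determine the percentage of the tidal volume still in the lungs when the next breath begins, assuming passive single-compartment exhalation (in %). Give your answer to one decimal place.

9.2

Flow: 43 L/min ÷ 60 = 0.7167 L/s.
R = (PIP − Pplat)/V̇ = (22.3 − 9.0) / 0.7167 = 13.3/0.7167 = 18.557 cmH2O·s/L.
C = Vt/(Pplat − PEEP) = 440.0 / (9.0 − 3) = 440.0/6.0 = 73.333 mL/cmH2O.
τ = R × C = 18.557 × 0.07333 L/cmH2O = 1.361 s.
Fraction remaining at end-expiration = e^(−Te/τ) = e^(−3.25/1.361) = 0.09182 → 9.182%.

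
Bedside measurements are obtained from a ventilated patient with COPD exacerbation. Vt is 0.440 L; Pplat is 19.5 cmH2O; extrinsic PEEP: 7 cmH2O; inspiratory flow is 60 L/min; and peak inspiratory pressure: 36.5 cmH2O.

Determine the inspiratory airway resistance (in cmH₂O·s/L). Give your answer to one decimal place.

Flow: 60 L/min ÷ 60 = 1 L/s.
Raw = (PIP − Pplat) / flow = (36.5 − 19.5) / 1 = 17.0 / 1 = 17.0 cmH2O·s/L.

17.0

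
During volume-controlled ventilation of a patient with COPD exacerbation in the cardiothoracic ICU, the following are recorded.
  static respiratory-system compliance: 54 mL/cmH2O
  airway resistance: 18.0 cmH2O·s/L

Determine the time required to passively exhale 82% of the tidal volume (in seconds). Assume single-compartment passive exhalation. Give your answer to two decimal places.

1.67

τ = R × C = 18.0 × 54 mL/cmH2O = 18.0 × 0.054 L/cmH2O = 0.972 s.
Exhaled fraction f = 1 − e^(−t/τ) → t = −τ·ln(1 − f) = −0.972·ln(0.18) = 1.667 s.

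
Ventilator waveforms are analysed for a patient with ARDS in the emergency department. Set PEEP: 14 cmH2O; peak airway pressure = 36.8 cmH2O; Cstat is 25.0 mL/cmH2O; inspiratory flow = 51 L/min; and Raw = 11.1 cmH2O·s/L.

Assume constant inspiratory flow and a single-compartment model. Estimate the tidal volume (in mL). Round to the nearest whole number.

334

Flow: 51 L/min ÷ 60 = 0.85 L/s.
Equation of motion (constant flow): PIP = Vt/C + R·V̇ + PEEP.
Vt/C = PIP − R·V̇ − PEEP = 36.8 − 9.435 − 14 = 13.365 cmH2O.
Vt = C × 13.365 = 25.0 × 13.365 = 334.13 mL.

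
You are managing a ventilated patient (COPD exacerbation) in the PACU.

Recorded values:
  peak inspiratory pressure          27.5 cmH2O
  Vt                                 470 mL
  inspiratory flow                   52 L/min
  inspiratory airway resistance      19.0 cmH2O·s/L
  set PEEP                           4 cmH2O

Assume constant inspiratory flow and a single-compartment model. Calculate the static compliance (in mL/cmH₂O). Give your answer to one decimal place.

66.8

Flow: 52 L/min ÷ 60 = 0.8667 L/s.
Equation of motion (constant flow): PIP = Vt/C + R·V̇ + PEEP.
Vt/C = PIP − R·V̇ − PEEP = 27.5 − 19.0×0.8667 − 4 = 27.5 − 16.467 − 4 = 7.033 cmH2O.
C = Vt / 7.033 = 470 / 7.033 = 66.828 mL/cmH2O.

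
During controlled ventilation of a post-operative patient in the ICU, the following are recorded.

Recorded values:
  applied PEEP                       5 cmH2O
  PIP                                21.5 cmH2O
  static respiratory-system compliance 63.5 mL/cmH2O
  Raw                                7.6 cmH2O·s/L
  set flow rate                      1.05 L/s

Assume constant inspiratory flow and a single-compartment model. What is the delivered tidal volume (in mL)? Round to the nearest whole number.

541

Equation of motion (constant flow): PIP = Vt/C + R·V̇ + PEEP.
Vt/C = PIP − R·V̇ − PEEP = 21.5 − 7.98 − 5 = 8.52 cmH2O.
Vt = C × 8.52 = 63.5 × 8.52 = 541.02 mL.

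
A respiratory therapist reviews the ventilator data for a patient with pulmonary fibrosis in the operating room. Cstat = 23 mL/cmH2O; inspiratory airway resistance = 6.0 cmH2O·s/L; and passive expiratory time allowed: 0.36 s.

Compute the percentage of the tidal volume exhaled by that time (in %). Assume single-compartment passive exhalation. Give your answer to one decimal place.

92.6

τ = R × C = 6.0 × 23 mL/cmH2O = 6.0 × 0.023 L/cmH2O = 0.138 s.
Passive exhalation: V(t)/V₀ = e^(−t/τ) = e^(−0.36/0.138) = 0.07363.
Fraction exhaled = 1 − 0.07363 = 0.9264 → 92.64%.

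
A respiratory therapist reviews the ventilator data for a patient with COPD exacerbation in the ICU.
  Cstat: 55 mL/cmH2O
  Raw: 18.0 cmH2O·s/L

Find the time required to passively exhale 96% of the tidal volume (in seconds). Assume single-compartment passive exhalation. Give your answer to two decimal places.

τ = R × C = 18.0 × 55 mL/cmH2O = 18.0 × 0.055 L/cmH2O = 0.99 s.
Exhaled fraction f = 1 − e^(−t/τ) → t = −τ·ln(1 − f) = −0.99·ln(0.04) = 3.187 s.

3.19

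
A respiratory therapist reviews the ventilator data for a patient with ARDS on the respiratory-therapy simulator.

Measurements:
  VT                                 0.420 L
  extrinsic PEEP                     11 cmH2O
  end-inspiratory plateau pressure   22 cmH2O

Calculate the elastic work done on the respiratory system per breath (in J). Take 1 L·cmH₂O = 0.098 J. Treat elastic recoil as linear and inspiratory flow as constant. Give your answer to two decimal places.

Elastic work ≈ ½ × (Pplat − PEEP) × Vt = 0.5 × (22 − 11) × 0.420 L = 0.5 × 11.0 × 0.420 = 2.31 L·cmH2O.
× 0.098 J/(L·cmH2O) → 0.2264 J.

0.23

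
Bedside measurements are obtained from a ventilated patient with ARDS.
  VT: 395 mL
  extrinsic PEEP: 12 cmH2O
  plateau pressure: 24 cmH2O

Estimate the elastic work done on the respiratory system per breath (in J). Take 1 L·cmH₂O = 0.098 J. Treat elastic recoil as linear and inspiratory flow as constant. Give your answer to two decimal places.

Elastic work ≈ ½ × (Pplat − PEEP) × Vt = 0.5 × (24 − 12) × 0.395 L = 0.5 × 12.0 × 0.395 = 2.37 L·cmH2O.
× 0.098 J/(L·cmH2O) → 0.2323 J.

0.23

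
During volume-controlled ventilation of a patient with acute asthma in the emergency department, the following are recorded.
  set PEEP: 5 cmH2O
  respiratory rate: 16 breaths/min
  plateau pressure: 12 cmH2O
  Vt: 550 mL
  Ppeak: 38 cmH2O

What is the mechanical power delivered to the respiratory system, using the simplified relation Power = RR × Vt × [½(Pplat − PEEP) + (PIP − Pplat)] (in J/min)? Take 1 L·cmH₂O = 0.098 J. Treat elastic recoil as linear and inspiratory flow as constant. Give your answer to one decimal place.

Per-breath work = Vt × [½(Pplat−PEEP) + (PIP−Pplat)] = 0.550 × [0.5×7.0 + 26.0] = 0.550 × 29.5 = 16.225 L·cmH2O.
Power = 16 × 16.225 = 259.6 L·cmH2O/min.
× 0.098 J/(L·cmH2O) → 25.441 J/min.

25.4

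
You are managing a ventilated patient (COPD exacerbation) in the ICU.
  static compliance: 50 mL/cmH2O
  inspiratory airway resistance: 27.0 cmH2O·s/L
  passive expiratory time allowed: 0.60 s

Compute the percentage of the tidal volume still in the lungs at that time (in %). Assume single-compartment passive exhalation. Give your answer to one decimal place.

τ = R × C = 27.0 × 50 mL/cmH2O = 27.0 × 0.050 L/cmH2O = 1.35 s.
Passive exhalation: V(t)/V₀ = e^(−t/τ) = e^(−0.60/1.35) = 0.6412.
Fraction remaining = 0.6412 → 64.12%.

64.1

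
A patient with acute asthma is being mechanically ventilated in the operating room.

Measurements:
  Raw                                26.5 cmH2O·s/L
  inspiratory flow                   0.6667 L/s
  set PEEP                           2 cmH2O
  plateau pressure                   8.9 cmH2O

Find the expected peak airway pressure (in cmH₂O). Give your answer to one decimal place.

26.6

PIP = Pplat + Raw × flow = 8.9 + 26.5 × 0.6667 = 8.9 + 17.668 = 26.568 cmH2O.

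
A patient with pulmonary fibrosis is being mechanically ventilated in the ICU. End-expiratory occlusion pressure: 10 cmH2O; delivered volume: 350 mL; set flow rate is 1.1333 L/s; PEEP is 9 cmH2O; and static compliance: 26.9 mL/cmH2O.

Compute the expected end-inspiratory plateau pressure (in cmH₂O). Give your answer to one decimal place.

End-expiratory occlusion gives total PEEP = 10 cmH2O (intrinsic PEEP = 10 − 9 = 1). Use total PEEP for the elastic gradient.
Pplat = PEEPtotal + Vt / Cstat = 10 + 350 / 26.9 = 10 + 13.011 = 23.011 cmH2O.

23.0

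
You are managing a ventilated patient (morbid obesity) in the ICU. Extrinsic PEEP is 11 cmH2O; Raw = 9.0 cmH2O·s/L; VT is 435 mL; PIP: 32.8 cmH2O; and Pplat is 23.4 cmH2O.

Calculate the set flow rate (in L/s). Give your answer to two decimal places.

1.04

flow = (PIP − Pplat) / Raw = 9.4 / 9.0 = 1.044 L/s.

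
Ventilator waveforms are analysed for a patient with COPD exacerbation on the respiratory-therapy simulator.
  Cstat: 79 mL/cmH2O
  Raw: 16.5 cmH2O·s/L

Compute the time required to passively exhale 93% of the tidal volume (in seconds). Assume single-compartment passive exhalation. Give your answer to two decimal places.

τ = R × C = 16.5 × 79 mL/cmH2O = 16.5 × 0.079 L/cmH2O = 1.304 s.
Exhaled fraction f = 1 − e^(−t/τ) → t = −τ·ln(1 − f) = −1.304·ln(0.07) = 3.468 s.

3.47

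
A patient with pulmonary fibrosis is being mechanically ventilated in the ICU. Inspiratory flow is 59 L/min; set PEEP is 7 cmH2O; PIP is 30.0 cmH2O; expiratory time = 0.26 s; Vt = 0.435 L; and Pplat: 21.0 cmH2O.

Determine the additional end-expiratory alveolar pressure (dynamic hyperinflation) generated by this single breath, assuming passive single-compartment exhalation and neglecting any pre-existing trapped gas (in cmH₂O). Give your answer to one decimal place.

Flow: 59 L/min ÷ 60 = 0.9833 L/s.
R = (PIP − Pplat)/V̇ = (30.0 − 21.0) / 0.9833 = 9.0/0.9833 = 9.153 cmH2O·s/L.
C = Vt/(Pplat − PEEP) = 435.0 / (21.0 − 7) = 435.0/14.0 = 31.071 mL/cmH2O.
τ = R × C = 9.153 × 0.03107 L/cmH2O = 0.2844 s.
Fraction remaining = e^(−Te/τ) = e^(−0.26/0.2844) = 0.4008; trapped volume = 435.0 × 0.4008 = 174.35 mL.
Additional alveolar pressure from trapping ≈ V_trapped / C = 174.35 / 31.071 = 5.611 cmH2O.

5.6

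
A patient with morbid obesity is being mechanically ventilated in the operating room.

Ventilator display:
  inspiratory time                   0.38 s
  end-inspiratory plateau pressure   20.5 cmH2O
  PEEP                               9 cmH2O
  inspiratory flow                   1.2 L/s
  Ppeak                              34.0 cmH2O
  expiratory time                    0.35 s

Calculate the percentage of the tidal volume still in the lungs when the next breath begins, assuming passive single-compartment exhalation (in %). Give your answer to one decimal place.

45.6

Vt = flow × Ti = 1.2 L/s × 0.38 s × 1000 mL/L = 456.0 mL.
R = (PIP − Pplat)/V̇ = (34.0 − 20.5) / 1.2 = 13.5/1.2 = 11.25 cmH2O·s/L.
C = Vt/(Pplat − PEEP) = 456.0 / (20.5 − 9) = 456.0/11.5 = 39.652 mL/cmH2O.
τ = R × C = 11.25 × 0.03965 L/cmH2O = 0.4461 s.
Fraction remaining at end-expiration = e^(−Te/τ) = e^(−0.35/0.4461) = 0.4563 → 45.63%.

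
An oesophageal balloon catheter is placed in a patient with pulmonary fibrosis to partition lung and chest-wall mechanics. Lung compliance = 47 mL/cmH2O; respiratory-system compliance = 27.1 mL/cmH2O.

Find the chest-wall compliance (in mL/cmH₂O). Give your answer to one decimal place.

64.0

1/Ccw = 1/Crs − 1/CL.
1/Ccw = 1/27.1 − 1/47 = 0.01562.
Ccw = 64.02 mL/cmH2O.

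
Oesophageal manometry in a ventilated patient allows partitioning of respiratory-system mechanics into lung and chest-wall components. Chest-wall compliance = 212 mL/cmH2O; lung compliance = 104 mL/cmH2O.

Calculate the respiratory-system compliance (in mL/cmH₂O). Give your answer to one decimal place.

Lung and chest wall are elastances in series: 1/Crs = 1/CL + 1/Ccw.
1/Crs = 1/104 + 1/212 = 0.01433.
Crs = 69.784 mL/cmH2O.

69.8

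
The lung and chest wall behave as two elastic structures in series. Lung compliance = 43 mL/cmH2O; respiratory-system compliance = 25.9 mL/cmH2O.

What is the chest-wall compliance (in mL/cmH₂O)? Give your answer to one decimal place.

65.1

1/Ccw = 1/Crs − 1/CL.
1/Ccw = 1/25.9 − 1/43 = 0.01535.
Ccw = 65.147 mL/cmH2O.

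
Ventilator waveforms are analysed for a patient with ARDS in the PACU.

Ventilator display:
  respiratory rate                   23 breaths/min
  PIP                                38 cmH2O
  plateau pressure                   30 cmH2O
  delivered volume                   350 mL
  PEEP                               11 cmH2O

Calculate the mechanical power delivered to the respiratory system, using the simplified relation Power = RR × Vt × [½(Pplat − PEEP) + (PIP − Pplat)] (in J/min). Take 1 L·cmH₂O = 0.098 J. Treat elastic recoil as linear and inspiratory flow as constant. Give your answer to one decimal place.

Per-breath work = Vt × [½(Pplat−PEEP) + (PIP−Pplat)] = 0.350 × [0.5×19.0 + 8.0] = 0.350 × 17.5 = 6.125 L·cmH2O.
Power = 23 × 6.125 = 140.88 L·cmH2O/min.
× 0.098 J/(L·cmH2O) → 13.806 J/min.

13.8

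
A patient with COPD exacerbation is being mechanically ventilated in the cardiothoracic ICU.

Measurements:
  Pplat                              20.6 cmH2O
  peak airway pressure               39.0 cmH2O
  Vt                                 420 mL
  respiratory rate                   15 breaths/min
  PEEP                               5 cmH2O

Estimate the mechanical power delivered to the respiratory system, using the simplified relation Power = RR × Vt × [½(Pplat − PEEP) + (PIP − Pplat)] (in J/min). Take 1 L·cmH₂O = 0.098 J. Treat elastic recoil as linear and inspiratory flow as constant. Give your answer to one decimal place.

Per-breath work = Vt × [½(Pplat−PEEP) + (PIP−Pplat)] = 0.420 × [0.5×15.6 + 18.4] = 0.420 × 26.2 = 11.004 L·cmH2O.
Power = 15 × 11.004 = 165.06 L·cmH2O/min.
× 0.098 J/(L·cmH2O) → 16.176 J/min.

16.2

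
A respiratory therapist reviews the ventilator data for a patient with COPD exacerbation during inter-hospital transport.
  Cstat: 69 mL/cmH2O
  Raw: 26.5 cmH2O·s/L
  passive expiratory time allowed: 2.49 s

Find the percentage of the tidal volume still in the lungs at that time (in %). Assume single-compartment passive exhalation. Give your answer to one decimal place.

τ = R × C = 26.5 × 69 mL/cmH2O = 26.5 × 0.069 L/cmH2O = 1.829 s.
Passive exhalation: V(t)/V₀ = e^(−t/τ) = e^(−2.49/1.829) = 0.2563.
Fraction remaining = 0.2563 → 25.63%.

25.6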